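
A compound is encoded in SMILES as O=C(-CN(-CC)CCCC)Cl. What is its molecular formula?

Heavy atoms from the SMILES: 8 C, 1 Cl, 1 N, 1 O.
Implicit hydrogens by atom environment:
  5 × C: 2 H each → 10
  2 × C: 3 H each → 6
  1 × C: no H
  1 × Cl: no H
  1 × N: no H
  1 × O: no H
  Total hydrogens = 16.
Molecular formula: C8H16ClNO

C8H16ClNO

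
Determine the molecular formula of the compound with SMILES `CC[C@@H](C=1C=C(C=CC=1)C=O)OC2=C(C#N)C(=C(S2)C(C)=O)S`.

Heavy atoms from the SMILES: 17 C, 1 N, 3 O, 2 S.
Implicit hydrogens by atom environment:
  6 × C (aromatic): no H
  4 × C (aromatic): 1 H each → 4
  3 × O: no H
  2 × C: 3 H each → 6
  2 × C: 1 H each → 2
  2 × C: no H
  1 × C: 2 H
  1 × N: no H
  1 × S: 1 H
  1 × S (aromatic): no H
  Total hydrogens = 15.
Molecular formula: C17H15NO3S2

C17H15NO3S2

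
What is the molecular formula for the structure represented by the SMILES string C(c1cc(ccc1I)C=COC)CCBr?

C12H14BrIO

Heavy atoms from the SMILES: 1 Br, 12 C, 1 I, 1 O.
Implicit hydrogens by atom environment:
  3 × C: 2 H each → 6
  3 × C (aromatic): 1 H each → 3
  3 × C (aromatic): no H
  2 × C: 1 H each → 2
  1 × Br: no H
  1 × C: 3 H
  1 × I: no H
  1 × O: no H
  Total hydrogens = 14.
Molecular formula: C12H14BrIO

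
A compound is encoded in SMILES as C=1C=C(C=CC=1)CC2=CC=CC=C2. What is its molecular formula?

C13H12

Heavy atoms from the SMILES: 13 C.
Implicit hydrogens by atom environment:
  10 × C (aromatic): 1 H each → 10
  2 × C (aromatic): no H
  1 × C: 2 H
  Total hydrogens = 12.
Molecular formula: C13H12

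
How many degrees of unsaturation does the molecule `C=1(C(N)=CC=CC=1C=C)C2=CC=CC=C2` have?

9

Molecular formula from the SMILES: C14H13N.
DoU = (2C + 2 + N − H − X)/2 = (2·14 + 2 + 1 − 13 − 0)/2 = 18/2 = 9.
(Structurally: 2 ring(s) + 7 π bond(s) = 9.)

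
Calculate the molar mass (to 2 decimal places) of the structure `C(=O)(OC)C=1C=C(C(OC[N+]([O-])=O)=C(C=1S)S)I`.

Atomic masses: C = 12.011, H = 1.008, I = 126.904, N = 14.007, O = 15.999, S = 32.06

401.19

Molecular formula: C9H8INO5S2.
M = 9×12.011 + 8×1.008 + 1×126.904 + 1×14.007 + 5×15.999 + 2×32.06 = 401.19 g/mol.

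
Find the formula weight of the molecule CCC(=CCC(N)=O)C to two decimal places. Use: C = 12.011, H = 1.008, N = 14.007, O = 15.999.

127.19

Molecular formula: C7H13NO.
M = 7×12.011 + 13×1.008 + 1×14.007 + 1×15.999 = 127.19 g/mol.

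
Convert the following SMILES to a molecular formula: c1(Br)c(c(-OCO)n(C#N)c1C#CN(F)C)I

C9H6BrFIN3O2

Heavy atoms from the SMILES: 1 Br, 9 C, 1 F, 1 I, 3 N, 2 O.
Implicit hydrogens by atom environment:
  4 × C (aromatic): no H
  3 × C: no H
  2 × N: no H
  1 × Br: no H
  1 × C: 3 H
  1 × C: 2 H
  1 × F: no H
  1 × I: no H
  1 × N (aromatic): no H
  1 × O: 1 H
  1 × O: no H
  Total hydrogens = 6.
Molecular formula: C9H6BrFIN3O2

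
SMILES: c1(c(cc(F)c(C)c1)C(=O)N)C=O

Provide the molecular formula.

Heavy atoms from the SMILES: 9 C, 1 F, 1 N, 2 O.
Implicit hydrogens by atom environment:
  4 × C (aromatic): no H
  2 × C (aromatic): 1 H each → 2
  2 × O: no H
  1 × C: 3 H
  1 × C: 1 H
  1 × C: no H
  1 × F: no H
  1 × N: 2 H
  Total hydrogens = 8.
Molecular formula: C9H8FNO2

C9H8FNO2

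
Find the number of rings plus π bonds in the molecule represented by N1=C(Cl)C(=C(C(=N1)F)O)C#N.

6

Molecular formula from the SMILES: C5HClFN3O.
DoU = (2C + 2 + N − H − X)/2 = (2·5 + 2 + 3 − 1 − 2)/2 = 12/2 = 6.
(Structurally: 1 ring(s) + 5 π bond(s) = 6.)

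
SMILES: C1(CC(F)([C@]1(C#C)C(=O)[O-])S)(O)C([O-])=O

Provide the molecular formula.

Heavy atoms from the SMILES: 8 C, 1 F, 5 O, 1 S.
Implicit hydrogens by atom environment:
  6 × C: no H
  2 × O: no H
  2 × O (charge -1): no H
  1 × C: 2 H
  1 × C: 1 H
  1 × F: no H
  1 × O: 1 H
  1 × S: 1 H
  Total hydrogens = 5.
Net charge -2.
Molecular formula: [C8H5FO5S]2-

[C8H5FO5S]2-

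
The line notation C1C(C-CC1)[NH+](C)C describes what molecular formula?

C7H16N+

Heavy atoms from the SMILES: 7 C, 1 N.
Implicit hydrogens by atom environment:
  4 × C: 2 H each → 8
  2 × C: 3 H each → 6
  1 × C: 1 H
  1 × N (charge +1): 1 H
  Total hydrogens = 16.
Net charge +1.
Molecular formula: C7H16N+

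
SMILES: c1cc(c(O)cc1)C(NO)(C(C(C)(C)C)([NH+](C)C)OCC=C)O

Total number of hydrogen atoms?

Hydrogens are implicit in SMILES; fill each atom to its normal valence:
  5 × C: 3 H each → 15
  4 × C (aromatic): 1 H each → 4
  3 × C: no H
  3 × O: 1 H each → 3
  2 × C: 2 H each → 4
  2 × C (aromatic): no H
  1 × C: 1 H
  1 × N (charge +1): 1 H
  1 × N: 1 H
  1 × O: no H
  Total hydrogens = 29.

29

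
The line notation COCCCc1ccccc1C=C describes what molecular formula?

Heavy atoms from the SMILES: 12 C, 1 O.
Implicit hydrogens by atom environment:
  4 × C: 2 H each → 8
  4 × C (aromatic): 1 H each → 4
  2 × C (aromatic): no H
  1 × C: 3 H
  1 × C: 1 H
  1 × O: no H
  Total hydrogens = 16.
Molecular formula: C12H16O

C12H16O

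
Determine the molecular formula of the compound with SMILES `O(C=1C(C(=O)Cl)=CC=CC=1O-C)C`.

C9H9ClO3

Heavy atoms from the SMILES: 9 C, 1 Cl, 3 O.
Implicit hydrogens by atom environment:
  3 × C (aromatic): 1 H each → 3
  3 × C (aromatic): no H
  3 × O: no H
  2 × C: 3 H each → 6
  1 × C: no H
  1 × Cl: no H
  Total hydrogens = 9.
Molecular formula: C9H9ClO3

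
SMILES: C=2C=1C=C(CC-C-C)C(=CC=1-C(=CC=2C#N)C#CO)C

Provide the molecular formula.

Heavy atoms from the SMILES: 18 C, 1 N, 1 O.
Implicit hydrogens by atom environment:
  6 × C (aromatic): no H
  4 × C (aromatic): 1 H each → 4
  3 × C: 2 H each → 6
  3 × C: no H
  2 × C: 3 H each → 6
  1 × N: no H
  1 × O: 1 H
  Total hydrogens = 17.
Molecular formula: C18H17NO

C18H17NO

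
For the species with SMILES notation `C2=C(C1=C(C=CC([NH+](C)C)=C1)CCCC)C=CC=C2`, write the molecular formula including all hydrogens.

Heavy atoms from the SMILES: 18 C, 1 N.
Implicit hydrogens by atom environment:
  8 × C (aromatic): 1 H each → 8
  4 × C (aromatic): no H
  3 × C: 3 H each → 9
  3 × C: 2 H each → 6
  1 × N (charge +1): 1 H
  Total hydrogens = 24.
Net charge +1.
Molecular formula: C18H24N+

C18H24N+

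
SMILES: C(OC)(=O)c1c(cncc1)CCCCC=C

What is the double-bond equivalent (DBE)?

6

Molecular formula from the SMILES: C13H17NO2.
DoU = (2C + 2 + N − H − X)/2 = (2·13 + 2 + 1 − 17 − 0)/2 = 12/2 = 6.
(Structurally: 1 ring(s) + 5 π bond(s) = 6.)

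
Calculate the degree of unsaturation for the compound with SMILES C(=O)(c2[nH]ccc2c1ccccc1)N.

Molecular formula from the SMILES: C11H10N2O.
DoU = (2C + 2 + N − H − X)/2 = (2·11 + 2 + 2 − 10 − 0)/2 = 16/2 = 8.
(Structurally: 2 ring(s) + 6 π bond(s) = 8.)

8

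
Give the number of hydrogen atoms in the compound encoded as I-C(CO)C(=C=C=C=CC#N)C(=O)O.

6

Hydrogens are implicit in SMILES; fill each atom to its normal valence:
  6 × C: no H
  2 × C: 1 H each → 2
  2 × O: 1 H each → 2
  1 × C: 2 H
  1 × I: no H
  1 × N: no H
  1 × O: no H
  Total hydrogens = 6.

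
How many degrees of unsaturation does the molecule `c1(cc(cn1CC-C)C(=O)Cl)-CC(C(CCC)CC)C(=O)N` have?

5

Molecular formula from the SMILES: C17H27ClN2O2.
DoU = (2C + 2 + N − H − X)/2 = (2·17 + 2 + 2 − 27 − 1)/2 = 10/2 = 5.
(Structurally: 1 ring(s) + 4 π bond(s) = 5.)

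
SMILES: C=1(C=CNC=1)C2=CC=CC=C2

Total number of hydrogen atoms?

9

Hydrogens are implicit in SMILES; fill each atom to its normal valence:
  8 × C (aromatic): 1 H each → 8
  2 × C (aromatic): no H
  1 × N (aromatic): 1 H
  Total hydrogens = 9.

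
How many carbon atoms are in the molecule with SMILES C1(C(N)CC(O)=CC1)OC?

7

The symbol for carbon appears 7 times in the SMILES.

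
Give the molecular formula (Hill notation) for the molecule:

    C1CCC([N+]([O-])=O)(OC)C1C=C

C8H13NO3

Heavy atoms from the SMILES: 8 C, 1 N, 3 O.
Implicit hydrogens by atom environment:
  4 × C: 2 H each → 8
  2 × C: 1 H each → 2
  2 × O: no H
  1 × C: 3 H
  1 × C: no H
  1 × N (charge +1): no H
  1 × O (charge -1): no H
  Total hydrogens = 13.
Molecular formula: C8H13NO3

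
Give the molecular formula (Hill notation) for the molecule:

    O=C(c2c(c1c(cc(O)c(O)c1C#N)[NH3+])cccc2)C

C15H13N2O3+

Heavy atoms from the SMILES: 15 C, 2 N, 3 O.
Implicit hydrogens by atom environment:
  7 × C (aromatic): no H
  5 × C (aromatic): 1 H each → 5
  2 × C: no H
  2 × O: 1 H each → 2
  1 × C: 3 H
  1 × N (charge +1): 3 H
  1 × N: no H
  1 × O: no H
  Total hydrogens = 13.
Net charge +1.
Molecular formula: C15H13N2O3+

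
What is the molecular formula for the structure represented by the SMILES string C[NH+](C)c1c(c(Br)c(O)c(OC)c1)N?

C9H14BrN2O2+

Heavy atoms from the SMILES: 1 Br, 9 C, 2 N, 2 O.
Implicit hydrogens by atom environment:
  5 × C (aromatic): no H
  3 × C: 3 H each → 9
  1 × Br: no H
  1 × C (aromatic): 1 H
  1 × N: 2 H
  1 × N (charge +1): 1 H
  1 × O: 1 H
  1 × O: no H
  Total hydrogens = 14.
Net charge +1.
Molecular formula: C9H14BrN2O2+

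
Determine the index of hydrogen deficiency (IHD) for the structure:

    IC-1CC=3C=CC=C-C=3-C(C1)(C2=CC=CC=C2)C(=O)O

Molecular formula from the SMILES: C17H15IO2.
DoU = (2C + 2 + N − H − X)/2 = (2·17 + 2 + 0 − 15 − 1)/2 = 20/2 = 10.
(Structurally: 3 ring(s) + 7 π bond(s) = 10.)

10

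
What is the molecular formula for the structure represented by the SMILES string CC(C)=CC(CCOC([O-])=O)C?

C9H15O3-

Heavy atoms from the SMILES: 9 C, 3 O.
Implicit hydrogens by atom environment:
  3 × C: 3 H each → 9
  2 × C: 2 H each → 4
  2 × C: 1 H each → 2
  2 × C: no H
  2 × O: no H
  1 × O (charge -1): no H
  Total hydrogens = 15.
Net charge -1.
Molecular formula: C9H15O3-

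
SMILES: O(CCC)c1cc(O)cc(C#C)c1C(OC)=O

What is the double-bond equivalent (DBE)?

7

Molecular formula from the SMILES: C13H14O4.
DoU = (2C + 2 + N − H − X)/2 = (2·13 + 2 + 0 − 14 − 0)/2 = 14/2 = 7.
(Structurally: 1 ring(s) + 6 π bond(s) = 7.)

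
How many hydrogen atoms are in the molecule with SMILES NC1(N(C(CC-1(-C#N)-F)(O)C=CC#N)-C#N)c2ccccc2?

12

Hydrogens are implicit in SMILES; fill each atom to its normal valence:
  6 × C: no H
  5 × C (aromatic): 1 H each → 5
  4 × N: no H
  2 × C: 1 H each → 2
  1 × C: 2 H
  1 × C (aromatic): no H
  1 × F: no H
  1 × N: 2 H
  1 × O: 1 H
  Total hydrogens = 12.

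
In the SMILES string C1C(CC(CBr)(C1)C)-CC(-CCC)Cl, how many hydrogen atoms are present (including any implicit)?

Hydrogens are implicit in SMILES; fill each atom to its normal valence:
  7 × C: 2 H each → 14
  2 × C: 3 H each → 6
  2 × C: 1 H each → 2
  1 × Br: no H
  1 × C: no H
  1 × Cl: no H
  Total hydrogens = 22.

22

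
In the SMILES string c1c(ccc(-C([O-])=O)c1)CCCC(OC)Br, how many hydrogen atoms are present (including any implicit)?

Hydrogens are implicit in SMILES; fill each atom to its normal valence:
  4 × C (aromatic): 1 H each → 4
  3 × C: 2 H each → 6
  2 × C (aromatic): no H
  2 × O: no H
  1 × Br: no H
  1 × C: 3 H
  1 × C: 1 H
  1 × C: no H
  1 × O (charge -1): no H
  Total hydrogens = 14.

14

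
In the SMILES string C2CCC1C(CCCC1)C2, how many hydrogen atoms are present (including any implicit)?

Hydrogens are implicit in SMILES; fill each atom to its normal valence:
  8 × C: 2 H each → 16
  2 × C: 1 H each → 2
  Total hydrogens = 18.

18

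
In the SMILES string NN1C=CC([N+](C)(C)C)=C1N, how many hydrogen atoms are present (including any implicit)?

15

Hydrogens are implicit in SMILES; fill each atom to its normal valence:
  3 × C: 3 H each → 9
  2 × C (aromatic): 1 H each → 2
  2 × C (aromatic): no H
  2 × N: 2 H each → 4
  1 × N (aromatic): no H
  1 × N (charge +1): no H
  Total hydrogens = 15.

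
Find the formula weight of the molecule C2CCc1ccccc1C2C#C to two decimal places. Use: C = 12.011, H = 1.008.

156.23

Molecular formula: C12H12.
M = 12×12.011 + 12×1.008 = 156.23 g/mol.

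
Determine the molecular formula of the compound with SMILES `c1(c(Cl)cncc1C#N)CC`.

C8H7ClN2

Heavy atoms from the SMILES: 8 C, 1 Cl, 2 N.
Implicit hydrogens by atom environment:
  3 × C (aromatic): no H
  2 × C (aromatic): 1 H each → 2
  1 × C: 3 H
  1 × C: 2 H
  1 × C: no H
  1 × Cl: no H
  1 × N (aromatic): no H
  1 × N: no H
  Total hydrogens = 7.
Molecular formula: C8H7ClN2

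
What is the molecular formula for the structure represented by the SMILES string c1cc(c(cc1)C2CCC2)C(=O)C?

Heavy atoms from the SMILES: 12 C, 1 O.
Implicit hydrogens by atom environment:
  4 × C (aromatic): 1 H each → 4
  3 × C: 2 H each → 6
  2 × C (aromatic): no H
  1 × C: 3 H
  1 × C: 1 H
  1 × C: no H
  1 × O: no H
  Total hydrogens = 14.
Molecular formula: C12H14O

C12H14O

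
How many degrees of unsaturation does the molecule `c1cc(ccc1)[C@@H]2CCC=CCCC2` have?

6

Molecular formula from the SMILES: C14H18.
DoU = (2C + 2 + N − H − X)/2 = (2·14 + 2 + 0 − 18 − 0)/2 = 12/2 = 6.
(Structurally: 2 ring(s) + 4 π bond(s) = 6.)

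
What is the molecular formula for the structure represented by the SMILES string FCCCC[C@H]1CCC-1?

Heavy atoms from the SMILES: 8 C, 1 F.
Implicit hydrogens by atom environment:
  7 × C: 2 H each → 14
  1 × C: 1 H
  1 × F: no H
  Total hydrogens = 15.
Molecular formula: C8H15F

C8H15F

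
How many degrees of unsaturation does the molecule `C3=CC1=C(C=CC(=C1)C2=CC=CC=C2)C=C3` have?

11

Molecular formula from the SMILES: C16H12.
DoU = (2C + 2 + N − H − X)/2 = (2·16 + 2 + 0 − 12 − 0)/2 = 22/2 = 11.
(Structurally: 3 ring(s) + 8 π bond(s) = 11.)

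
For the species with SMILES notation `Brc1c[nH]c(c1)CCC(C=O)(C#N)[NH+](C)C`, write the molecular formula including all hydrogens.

Heavy atoms from the SMILES: 1 Br, 11 C, 3 N, 1 O.
Implicit hydrogens by atom environment:
  2 × C: 3 H each → 6
  2 × C: 2 H each → 4
  2 × C (aromatic): 1 H each → 2
  2 × C (aromatic): no H
  2 × C: no H
  1 × Br: no H
  1 × C: 1 H
  1 × N (aromatic): 1 H
  1 × N (charge +1): 1 H
  1 × N: no H
  1 × O: no H
  Total hydrogens = 15.
Net charge +1.
Molecular formula: C11H15BrN3O+

C11H15BrN3O+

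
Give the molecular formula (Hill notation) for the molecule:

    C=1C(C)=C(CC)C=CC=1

C9H12

Heavy atoms from the SMILES: 9 C.
Implicit hydrogens by atom environment:
  4 × C (aromatic): 1 H each → 4
  2 × C: 3 H each → 6
  2 × C (aromatic): no H
  1 × C: 2 H
  Total hydrogens = 12.
Molecular formula: C9H12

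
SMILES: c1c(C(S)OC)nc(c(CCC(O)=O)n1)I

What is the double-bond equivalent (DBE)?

5

Molecular formula from the SMILES: C9H11IN2O3S.
DoU = (2C + 2 + N − H − X)/2 = (2·9 + 2 + 2 − 11 − 1)/2 = 10/2 = 5.
(Structurally: 1 ring(s) + 4 π bond(s) = 5.)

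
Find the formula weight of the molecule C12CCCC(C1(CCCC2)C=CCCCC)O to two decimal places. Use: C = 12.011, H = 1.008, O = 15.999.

236.40

Molecular formula: C16H28O.
M = 16×12.011 + 28×1.008 + 1×15.999 = 236.40 g/mol.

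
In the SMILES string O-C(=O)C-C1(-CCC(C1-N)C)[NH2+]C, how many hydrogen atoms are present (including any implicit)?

19

Hydrogens are implicit in SMILES; fill each atom to its normal valence:
  3 × C: 2 H each → 6
  2 × C: 3 H each → 6
  2 × C: 1 H each → 2
  2 × C: no H
  1 × N (charge +1): 2 H
  1 × N: 2 H
  1 × O: 1 H
  1 × O: no H
  Total hydrogens = 19.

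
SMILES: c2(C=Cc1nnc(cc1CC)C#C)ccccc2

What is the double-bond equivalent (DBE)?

11

Molecular formula from the SMILES: C16H14N2.
DoU = (2C + 2 + N − H − X)/2 = (2·16 + 2 + 2 − 14 − 0)/2 = 22/2 = 11.
(Structurally: 2 ring(s) + 9 π bond(s) = 11.)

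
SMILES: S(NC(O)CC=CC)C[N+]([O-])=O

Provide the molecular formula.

C6H12N2O3S

Heavy atoms from the SMILES: 6 C, 2 N, 3 O, 1 S.
Implicit hydrogens by atom environment:
  3 × C: 1 H each → 3
  2 × C: 2 H each → 4
  1 × C: 3 H
  1 × N: 1 H
  1 × N (charge +1): no H
  1 × O: 1 H
  1 × O: no H
  1 × O (charge -1): no H
  1 × S: no H
  Total hydrogens = 12.
Molecular formula: C6H12N2O3S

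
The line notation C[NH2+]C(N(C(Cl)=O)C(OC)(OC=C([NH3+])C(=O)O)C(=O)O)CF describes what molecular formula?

Heavy atoms from the SMILES: 10 C, 1 Cl, 1 F, 3 N, 7 O.
Implicit hydrogens by atom environment:
  5 × C: no H
  5 × O: no H
  2 × C: 3 H each → 6
  2 × C: 1 H each → 2
  2 × O: 1 H each → 2
  1 × C: 2 H
  1 × Cl: no H
  1 × F: no H
  1 × N (charge +1): 3 H
  1 × N (charge +1): 2 H
  1 × N: no H
  Total hydrogens = 17.
Net charge +2.
Molecular formula: [C10H17ClFN3O7]2+

[C10H17ClFN3O7]2+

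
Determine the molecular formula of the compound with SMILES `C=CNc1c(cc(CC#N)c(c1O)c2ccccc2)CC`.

Heavy atoms from the SMILES: 18 C, 2 N, 1 O.
Implicit hydrogens by atom environment:
  6 × C (aromatic): 1 H each → 6
  6 × C (aromatic): no H
  3 × C: 2 H each → 6
  1 × C: 3 H
  1 × C: 1 H
  1 × C: no H
  1 × N: 1 H
  1 × N: no H
  1 × O: 1 H
  Total hydrogens = 18.
Molecular formula: C18H18N2O

C18H18N2O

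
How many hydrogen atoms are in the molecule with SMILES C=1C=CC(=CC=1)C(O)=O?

6

Hydrogens are implicit in SMILES; fill each atom to its normal valence:
  5 × C (aromatic): 1 H each → 5
  1 × C (aromatic): no H
  1 × C: no H
  1 × O: 1 H
  1 × O: no H
  Total hydrogens = 6.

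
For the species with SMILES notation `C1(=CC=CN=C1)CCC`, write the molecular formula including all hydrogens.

C8H11N

Heavy atoms from the SMILES: 8 C, 1 N.
Implicit hydrogens by atom environment:
  4 × C (aromatic): 1 H each → 4
  2 × C: 2 H each → 4
  1 × C: 3 H
  1 × C (aromatic): no H
  1 × N (aromatic): no H
  Total hydrogens = 11.
Molecular formula: C8H11N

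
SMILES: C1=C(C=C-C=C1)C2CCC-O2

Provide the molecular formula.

C10H12O

Heavy atoms from the SMILES: 10 C, 1 O.
Implicit hydrogens by atom environment:
  5 × C (aromatic): 1 H each → 5
  3 × C: 2 H each → 6
  1 × C: 1 H
  1 × C (aromatic): no H
  1 × O: no H
  Total hydrogens = 12.
Molecular formula: C10H12O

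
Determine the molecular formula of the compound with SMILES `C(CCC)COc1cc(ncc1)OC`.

C11H17NO2

Heavy atoms from the SMILES: 11 C, 1 N, 2 O.
Implicit hydrogens by atom environment:
  4 × C: 2 H each → 8
  3 × C (aromatic): 1 H each → 3
  2 × C: 3 H each → 6
  2 × C (aromatic): no H
  2 × O: no H
  1 × N (aromatic): no H
  Total hydrogens = 17.
Molecular formula: C11H17NO2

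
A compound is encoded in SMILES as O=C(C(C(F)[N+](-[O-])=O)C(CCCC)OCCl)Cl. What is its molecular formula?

Heavy atoms from the SMILES: 9 C, 2 Cl, 1 F, 1 N, 4 O.
Implicit hydrogens by atom environment:
  4 × C: 2 H each → 8
  3 × C: 1 H each → 3
  3 × O: no H
  2 × Cl: no H
  1 × C: 3 H
  1 × C: no H
  1 × F: no H
  1 × N (charge +1): no H
  1 × O (charge -1): no H
  Total hydrogens = 14.
Molecular formula: C9H14Cl2FNO4

C9H14Cl2FNO4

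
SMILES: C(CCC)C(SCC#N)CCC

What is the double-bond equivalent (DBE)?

2

Molecular formula from the SMILES: C10H19NS.
DoU = (2C + 2 + N − H − X)/2 = (2·10 + 2 + 1 − 19 − 0)/2 = 4/2 = 2.
(Structurally: 0 ring(s) + 2 π bond(s) = 2.)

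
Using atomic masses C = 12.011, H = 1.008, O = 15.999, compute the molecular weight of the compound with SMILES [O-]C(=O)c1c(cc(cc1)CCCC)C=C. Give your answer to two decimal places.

Molecular formula: C13H15O2-.
M = 13×12.011 + 15×1.008 + 2×15.999 = 203.26 g/mol.

203.26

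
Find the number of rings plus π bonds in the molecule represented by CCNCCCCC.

0

Molecular formula from the SMILES: C7H17N.
DoU = (2C + 2 + N − H − X)/2 = (2·7 + 2 + 1 − 17 − 0)/2 = 0/2 = 0.
(Structurally: 0 ring(s) + 0 π bond(s) = 0.)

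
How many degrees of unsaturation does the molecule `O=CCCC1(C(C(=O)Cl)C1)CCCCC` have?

Molecular formula from the SMILES: C12H19ClO2.
DoU = (2C + 2 + N − H − X)/2 = (2·12 + 2 + 0 − 19 − 1)/2 = 6/2 = 3.
(Structurally: 1 ring(s) + 2 π bond(s) = 3.)

3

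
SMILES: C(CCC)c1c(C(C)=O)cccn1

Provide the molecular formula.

Heavy atoms from the SMILES: 11 C, 1 N, 1 O.
Implicit hydrogens by atom environment:
  3 × C: 2 H each → 6
  3 × C (aromatic): 1 H each → 3
  2 × C: 3 H each → 6
  2 × C (aromatic): no H
  1 × C: no H
  1 × N (aromatic): no H
  1 × O: no H
  Total hydrogens = 15.
Molecular formula: C11H15NO

C11H15NO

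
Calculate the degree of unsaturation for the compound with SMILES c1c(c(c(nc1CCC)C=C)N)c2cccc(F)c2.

9

Molecular formula from the SMILES: C16H17FN2.
DoU = (2C + 2 + N − H − X)/2 = (2·16 + 2 + 2 − 17 − 1)/2 = 18/2 = 9.
(Structurally: 2 ring(s) + 7 π bond(s) = 9.)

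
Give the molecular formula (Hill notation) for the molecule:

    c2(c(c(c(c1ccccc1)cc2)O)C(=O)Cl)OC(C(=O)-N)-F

C15H11ClFNO4

Heavy atoms from the SMILES: 15 C, 1 Cl, 1 F, 1 N, 4 O.
Implicit hydrogens by atom environment:
  7 × C (aromatic): 1 H each → 7
  5 × C (aromatic): no H
  3 × O: no H
  2 × C: no H
  1 × C: 1 H
  1 × Cl: no H
  1 × F: no H
  1 × N: 2 H
  1 × O: 1 H
  Total hydrogens = 11.
Molecular formula: C15H11ClFNO4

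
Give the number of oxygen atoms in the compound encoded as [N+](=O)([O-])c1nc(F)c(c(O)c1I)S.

3

The symbol for oxygen appears 3 times in the SMILES.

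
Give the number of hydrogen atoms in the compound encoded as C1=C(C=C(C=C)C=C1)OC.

10

Hydrogens are implicit in SMILES; fill each atom to its normal valence:
  4 × C (aromatic): 1 H each → 4
  2 × C (aromatic): no H
  1 × C: 3 H
  1 × C: 2 H
  1 × C: 1 H
  1 × O: no H
  Total hydrogens = 10.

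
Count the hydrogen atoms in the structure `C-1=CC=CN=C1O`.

Hydrogens are implicit in SMILES; fill each atom to its normal valence:
  4 × C (aromatic): 1 H each → 4
  1 × C (aromatic): no H
  1 × N (aromatic): no H
  1 × O: 1 H
  Total hydrogens = 5.

5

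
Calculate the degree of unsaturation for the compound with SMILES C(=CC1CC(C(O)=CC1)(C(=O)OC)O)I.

4

Molecular formula from the SMILES: C10H13IO4.
DoU = (2C + 2 + N − H − X)/2 = (2·10 + 2 + 0 − 13 − 1)/2 = 8/2 = 4.
(Structurally: 1 ring(s) + 3 π bond(s) = 4.)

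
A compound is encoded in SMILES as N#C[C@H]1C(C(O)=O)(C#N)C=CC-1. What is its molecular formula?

C8H6N2O2

Heavy atoms from the SMILES: 8 C, 2 N, 2 O.
Implicit hydrogens by atom environment:
  4 × C: no H
  3 × C: 1 H each → 3
  2 × N: no H
  1 × C: 2 H
  1 × O: 1 H
  1 × O: no H
  Total hydrogens = 6.
Molecular formula: C8H6N2O2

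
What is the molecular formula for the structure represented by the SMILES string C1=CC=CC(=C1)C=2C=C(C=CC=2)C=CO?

C14H12O

Heavy atoms from the SMILES: 14 C, 1 O.
Implicit hydrogens by atom environment:
  9 × C (aromatic): 1 H each → 9
  3 × C (aromatic): no H
  2 × C: 1 H each → 2
  1 × O: 1 H
  Total hydrogens = 12.
Molecular formula: C14H12O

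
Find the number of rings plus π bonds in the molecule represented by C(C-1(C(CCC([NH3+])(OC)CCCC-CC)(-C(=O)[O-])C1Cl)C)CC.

2

Molecular formula from the SMILES: C18H34ClNO3.
DoU = (2C + 2 + N − H − X)/2 = (2·18 + 2 + 1 − 34 − 1)/2 = 4/2 = 2.
(Structurally: 1 ring(s) + 1 π bond(s) = 2.)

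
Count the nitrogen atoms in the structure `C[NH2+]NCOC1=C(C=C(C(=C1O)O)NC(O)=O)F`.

The symbol for nitrogen appears 3 times in the SMILES.

3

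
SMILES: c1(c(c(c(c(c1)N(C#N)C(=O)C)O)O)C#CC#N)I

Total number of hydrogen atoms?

Hydrogens are implicit in SMILES; fill each atom to its normal valence:
  5 × C (aromatic): no H
  5 × C: no H
  3 × N: no H
  2 × O: 1 H each → 2
  1 × C: 3 H
  1 × C (aromatic): 1 H
  1 × I: no H
  1 × O: no H
  Total hydrogens = 6.

6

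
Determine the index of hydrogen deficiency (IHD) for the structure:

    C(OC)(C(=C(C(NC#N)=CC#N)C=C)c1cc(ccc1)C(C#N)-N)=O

14

Molecular formula from the SMILES: C18H15N5O2.
DoU = (2C + 2 + N − H − X)/2 = (2·18 + 2 + 5 − 15 − 0)/2 = 28/2 = 14.
(Structurally: 1 ring(s) + 13 π bond(s) = 14.)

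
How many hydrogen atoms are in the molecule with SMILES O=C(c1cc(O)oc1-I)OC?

5

Hydrogens are implicit in SMILES; fill each atom to its normal valence:
  3 × C (aromatic): no H
  2 × O: no H
  1 × C: 3 H
  1 × C (aromatic): 1 H
  1 × C: no H
  1 × I: no H
  1 × O: 1 H
  1 × O (aromatic): no H
  Total hydrogens = 5.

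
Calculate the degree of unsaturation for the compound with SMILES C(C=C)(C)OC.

1

Molecular formula from the SMILES: C5H10O.
DoU = (2C + 2 + N − H − X)/2 = (2·5 + 2 + 0 − 10 − 0)/2 = 2/2 = 1.
(Structurally: 0 ring(s) + 1 π bond(s) = 1.)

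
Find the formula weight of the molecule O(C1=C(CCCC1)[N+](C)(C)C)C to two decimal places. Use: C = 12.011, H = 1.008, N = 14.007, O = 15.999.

Molecular formula: C10H20NO+.
M = 10×12.011 + 20×1.008 + 1×14.007 + 1×15.999 = 170.28 g/mol.

170.28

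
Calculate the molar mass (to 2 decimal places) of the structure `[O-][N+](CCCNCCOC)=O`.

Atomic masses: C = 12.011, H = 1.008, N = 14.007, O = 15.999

162.19

Molecular formula: C6H14N2O3.
M = 6×12.011 + 14×1.008 + 2×14.007 + 3×15.999 = 162.19 g/mol.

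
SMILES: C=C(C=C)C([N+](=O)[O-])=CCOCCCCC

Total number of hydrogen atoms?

19

Hydrogens are implicit in SMILES; fill each atom to its normal valence:
  7 × C: 2 H each → 14
  2 × C: 1 H each → 2
  2 × C: no H
  2 × O: no H
  1 × C: 3 H
  1 × N (charge +1): no H
  1 × O (charge -1): no H
  Total hydrogens = 19.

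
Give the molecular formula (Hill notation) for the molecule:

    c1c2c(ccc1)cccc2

C10H8

Heavy atoms from the SMILES: 10 C.
Implicit hydrogens by atom environment:
  8 × C (aromatic): 1 H each → 8
  2 × C (aromatic): no H
  Total hydrogens = 8.
Molecular formula: C10H8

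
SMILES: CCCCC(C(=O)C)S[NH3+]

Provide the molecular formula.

C7H16NOS+

Heavy atoms from the SMILES: 7 C, 1 N, 1 O, 1 S.
Implicit hydrogens by atom environment:
  3 × C: 2 H each → 6
  2 × C: 3 H each → 6
  1 × C: 1 H
  1 × C: no H
  1 × N (charge +1): 3 H
  1 × O: no H
  1 × S: no H
  Total hydrogens = 16.
Net charge +1.
Molecular formula: C7H16NOS+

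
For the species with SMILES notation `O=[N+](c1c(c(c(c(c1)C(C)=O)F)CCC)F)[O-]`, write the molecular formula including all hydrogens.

Heavy atoms from the SMILES: 11 C, 2 F, 1 N, 3 O.
Implicit hydrogens by atom environment:
  5 × C (aromatic): no H
  2 × C: 3 H each → 6
  2 × C: 2 H each → 4
  2 × F: no H
  2 × O: no H
  1 × C (aromatic): 1 H
  1 × C: no H
  1 × N (charge +1): no H
  1 × O (charge -1): no H
  Total hydrogens = 11.
Molecular formula: C11H11F2NO3

C11H11F2NO3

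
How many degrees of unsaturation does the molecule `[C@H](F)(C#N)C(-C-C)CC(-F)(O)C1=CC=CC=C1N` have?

6

Molecular formula from the SMILES: C13H16F2N2O.
DoU = (2C + 2 + N − H − X)/2 = (2·13 + 2 + 2 − 16 − 2)/2 = 12/2 = 6.
(Structurally: 1 ring(s) + 5 π bond(s) = 6.)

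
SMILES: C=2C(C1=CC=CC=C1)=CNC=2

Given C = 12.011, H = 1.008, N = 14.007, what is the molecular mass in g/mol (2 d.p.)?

143.19

Molecular formula: C10H9N.
M = 10×12.011 + 9×1.008 + 1×14.007 = 143.19 g/mol.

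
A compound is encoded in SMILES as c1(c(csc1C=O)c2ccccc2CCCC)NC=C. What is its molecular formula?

Heavy atoms from the SMILES: 17 C, 1 N, 1 O, 1 S.
Implicit hydrogens by atom environment:
  5 × C (aromatic): 1 H each → 5
  5 × C (aromatic): no H
  4 × C: 2 H each → 8
  2 × C: 1 H each → 2
  1 × C: 3 H
  1 × N: 1 H
  1 × O: no H
  1 × S (aromatic): no H
  Total hydrogens = 19.
Molecular formula: C17H19NOS

C17H19NOS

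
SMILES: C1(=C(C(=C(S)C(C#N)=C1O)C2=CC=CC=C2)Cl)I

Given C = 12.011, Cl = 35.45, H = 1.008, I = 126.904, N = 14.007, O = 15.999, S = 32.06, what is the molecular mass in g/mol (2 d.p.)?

387.62

Molecular formula: C13H7ClINOS.
M = 13×12.011 + 1×35.45 + 7×1.008 + 1×126.904 + 1×14.007 + 1×15.999 + 1×32.06 = 387.62 g/mol.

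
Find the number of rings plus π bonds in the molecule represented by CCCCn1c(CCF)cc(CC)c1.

Molecular formula from the SMILES: C12H20FN.
DoU = (2C + 2 + N − H − X)/2 = (2·12 + 2 + 1 − 20 − 1)/2 = 6/2 = 3.
(Structurally: 1 ring(s) + 2 π bond(s) = 3.)

3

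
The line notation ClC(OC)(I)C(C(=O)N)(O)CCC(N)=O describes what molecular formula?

Heavy atoms from the SMILES: 7 C, 1 Cl, 1 I, 2 N, 4 O.
Implicit hydrogens by atom environment:
  4 × C: no H
  3 × O: no H
  2 × C: 2 H each → 4
  2 × N: 2 H each → 4
  1 × C: 3 H
  1 × Cl: no H
  1 × I: no H
  1 × O: 1 H
  Total hydrogens = 12.
Molecular formula: C7H12ClIN2O4

C7H12ClIN2O4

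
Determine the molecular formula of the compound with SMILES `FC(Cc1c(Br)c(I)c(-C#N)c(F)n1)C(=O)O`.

C9H4BrF2IN2O2

Heavy atoms from the SMILES: 1 Br, 9 C, 2 F, 1 I, 2 N, 2 O.
Implicit hydrogens by atom environment:
  5 × C (aromatic): no H
  2 × C: no H
  2 × F: no H
  1 × Br: no H
  1 × C: 2 H
  1 × C: 1 H
  1 × I: no H
  1 × N (aromatic): no H
  1 × N: no H
  1 × O: 1 H
  1 × O: no H
  Total hydrogens = 4.
Molecular formula: C9H4BrF2IN2O2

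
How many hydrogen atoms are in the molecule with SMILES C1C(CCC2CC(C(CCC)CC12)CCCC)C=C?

Hydrogens are implicit in SMILES; fill each atom to its normal valence:
  11 × C: 2 H each → 22
  6 × C: 1 H each → 6
  2 × C: 3 H each → 6
  Total hydrogens = 34.

34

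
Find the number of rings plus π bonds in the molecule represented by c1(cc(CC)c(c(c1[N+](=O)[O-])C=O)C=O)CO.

Molecular formula from the SMILES: C11H11NO5.
DoU = (2C + 2 + N − H − X)/2 = (2·11 + 2 + 1 − 11 − 0)/2 = 14/2 = 7.
(Structurally: 1 ring(s) + 6 π bond(s) = 7.)

7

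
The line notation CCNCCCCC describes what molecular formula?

Heavy atoms from the SMILES: 7 C, 1 N.
Implicit hydrogens by atom environment:
  5 × C: 2 H each → 10
  2 × C: 3 H each → 6
  1 × N: 1 H
  Total hydrogens = 17.
Molecular formula: C7H17N

C7H17N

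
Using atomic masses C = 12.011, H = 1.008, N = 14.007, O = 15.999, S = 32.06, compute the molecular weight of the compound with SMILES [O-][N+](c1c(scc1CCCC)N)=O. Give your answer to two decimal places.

200.26

Molecular formula: C8H12N2O2S.
M = 8×12.011 + 12×1.008 + 2×14.007 + 2×15.999 + 1×32.06 = 200.26 g/mol.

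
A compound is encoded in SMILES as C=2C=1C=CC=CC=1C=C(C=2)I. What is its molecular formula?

Heavy atoms from the SMILES: 10 C, 1 I.
Implicit hydrogens by atom environment:
  7 × C (aromatic): 1 H each → 7
  3 × C (aromatic): no H
  1 × I: no H
  Total hydrogens = 7.
Molecular formula: C10H7I

C10H7I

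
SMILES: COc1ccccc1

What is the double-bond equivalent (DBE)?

Molecular formula from the SMILES: C7H8O.
DoU = (2C + 2 + N − H − X)/2 = (2·7 + 2 + 0 − 8 − 0)/2 = 8/2 = 4.
(Structurally: 1 ring(s) + 3 π bond(s) = 4.)

4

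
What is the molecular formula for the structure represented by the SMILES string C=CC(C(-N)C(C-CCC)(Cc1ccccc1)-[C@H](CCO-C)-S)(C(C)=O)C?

Heavy atoms from the SMILES: 23 C, 1 N, 2 O, 1 S.
Implicit hydrogens by atom environment:
  7 × C: 2 H each → 14
  5 × C (aromatic): 1 H each → 5
  4 × C: 3 H each → 12
  3 × C: 1 H each → 3
  3 × C: no H
  2 × O: no H
  1 × C (aromatic): no H
  1 × N: 2 H
  1 × S: 1 H
  Total hydrogens = 37.
Molecular formula: C23H37NO2S

C23H37NO2S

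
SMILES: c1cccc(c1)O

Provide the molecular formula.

Heavy atoms from the SMILES: 6 C, 1 O.
Implicit hydrogens by atom environment:
  5 × C (aromatic): 1 H each → 5
  1 × C (aromatic): no H
  1 × O: 1 H
  Total hydrogens = 6.
Molecular formula: C6H6O

C6H6O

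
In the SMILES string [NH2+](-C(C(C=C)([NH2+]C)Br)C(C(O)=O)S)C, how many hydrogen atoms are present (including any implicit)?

17

Hydrogens are implicit in SMILES; fill each atom to its normal valence:
  3 × C: 1 H each → 3
  2 × C: 3 H each → 6
  2 × C: no H
  2 × N (charge +1): 2 H each → 4
  1 × Br: no H
  1 × C: 2 H
  1 × O: 1 H
  1 × O: no H
  1 × S: 1 H
  Total hydrogens = 17.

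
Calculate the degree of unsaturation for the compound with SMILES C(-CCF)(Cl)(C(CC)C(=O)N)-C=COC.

Molecular formula from the SMILES: C10H17ClFNO2.
DoU = (2C + 2 + N − H − X)/2 = (2·10 + 2 + 1 − 17 − 2)/2 = 4/2 = 2.
(Structurally: 0 ring(s) + 2 π bond(s) = 2.)

2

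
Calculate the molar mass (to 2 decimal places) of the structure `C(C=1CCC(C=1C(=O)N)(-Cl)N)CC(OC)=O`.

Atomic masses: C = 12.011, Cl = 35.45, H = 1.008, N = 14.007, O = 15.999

Molecular formula: C10H15ClN2O3.
M = 10×12.011 + 1×35.45 + 15×1.008 + 2×14.007 + 3×15.999 = 246.69 g/mol.

246.69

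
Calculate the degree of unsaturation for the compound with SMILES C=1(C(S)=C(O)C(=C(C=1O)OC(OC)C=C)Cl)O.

Molecular formula from the SMILES: C10H11ClO5S.
DoU = (2C + 2 + N − H − X)/2 = (2·10 + 2 + 0 − 11 − 1)/2 = 10/2 = 5.
(Structurally: 1 ring(s) + 4 π bond(s) = 5.)

5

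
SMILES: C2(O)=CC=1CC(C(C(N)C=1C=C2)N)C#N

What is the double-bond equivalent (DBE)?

Molecular formula from the SMILES: C11H13N3O.
DoU = (2C + 2 + N − H − X)/2 = (2·11 + 2 + 3 − 13 − 0)/2 = 14/2 = 7.
(Structurally: 2 ring(s) + 5 π bond(s) = 7.)

7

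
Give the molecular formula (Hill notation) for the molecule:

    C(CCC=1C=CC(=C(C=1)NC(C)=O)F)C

C12H16FNO

Heavy atoms from the SMILES: 12 C, 1 F, 1 N, 1 O.
Implicit hydrogens by atom environment:
  3 × C: 2 H each → 6
  3 × C (aromatic): 1 H each → 3
  3 × C (aromatic): no H
  2 × C: 3 H each → 6
  1 × C: no H
  1 × F: no H
  1 × N: 1 H
  1 × O: no H
  Total hydrogens = 16.
Molecular formula: C12H16FNO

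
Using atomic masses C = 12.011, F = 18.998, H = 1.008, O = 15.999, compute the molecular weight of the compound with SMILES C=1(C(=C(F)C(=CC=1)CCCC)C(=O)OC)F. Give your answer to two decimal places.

Molecular formula: C12H14F2O2.
M = 12×12.011 + 2×18.998 + 14×1.008 + 2×15.999 = 228.24 g/mol.

228.24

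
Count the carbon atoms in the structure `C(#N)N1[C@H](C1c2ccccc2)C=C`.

11

The symbol for carbon appears 11 times in the SMILES. Lowercase c denotes aromatic carbon and counts toward C.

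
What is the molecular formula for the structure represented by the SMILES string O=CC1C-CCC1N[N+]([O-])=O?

Heavy atoms from the SMILES: 6 C, 2 N, 3 O.
Implicit hydrogens by atom environment:
  3 × C: 2 H each → 6
  3 × C: 1 H each → 3
  2 × O: no H
  1 × N: 1 H
  1 × N (charge +1): no H
  1 × O (charge -1): no H
  Total hydrogens = 10.
Molecular formula: C6H10N2O3

C6H10N2O3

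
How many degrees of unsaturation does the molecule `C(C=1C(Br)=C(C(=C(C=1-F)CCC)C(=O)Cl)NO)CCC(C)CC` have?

5

Molecular formula from the SMILES: C17H24BrClFNO2.
DoU = (2C + 2 + N − H − X)/2 = (2·17 + 2 + 1 − 24 − 3)/2 = 10/2 = 5.
(Structurally: 1 ring(s) + 4 π bond(s) = 5.)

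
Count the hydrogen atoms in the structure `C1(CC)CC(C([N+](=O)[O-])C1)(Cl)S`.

Hydrogens are implicit in SMILES; fill each atom to its normal valence:
  3 × C: 2 H each → 6
  2 × C: 1 H each → 2
  1 × C: 3 H
  1 × C: no H
  1 × Cl: no H
  1 × N (charge +1): no H
  1 × O: no H
  1 × O (charge -1): no H
  1 × S: 1 H
  Total hydrogens = 12.

12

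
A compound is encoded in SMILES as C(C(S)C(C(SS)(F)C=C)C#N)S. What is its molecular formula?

Heavy atoms from the SMILES: 7 C, 1 F, 1 N, 4 S.
Implicit hydrogens by atom environment:
  3 × C: 1 H each → 3
  3 × S: 1 H each → 3
  2 × C: 2 H each → 4
  2 × C: no H
  1 × F: no H
  1 × N: no H
  1 × S: no H
  Total hydrogens = 10.
Molecular formula: C7H10FNS4

C7H10FNS4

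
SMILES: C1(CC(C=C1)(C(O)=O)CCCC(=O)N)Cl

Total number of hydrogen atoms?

Hydrogens are implicit in SMILES; fill each atom to its normal valence:
  4 × C: 2 H each → 8
  3 × C: 1 H each → 3
  3 × C: no H
  2 × O: no H
  1 × Cl: no H
  1 × N: 2 H
  1 × O: 1 H
  Total hydrogens = 14.

14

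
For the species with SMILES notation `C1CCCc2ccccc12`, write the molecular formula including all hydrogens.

Heavy atoms from the SMILES: 10 C.
Implicit hydrogens by atom environment:
  4 × C: 2 H each → 8
  4 × C (aromatic): 1 H each → 4
  2 × C (aromatic): no H
  Total hydrogens = 12.
Molecular formula: C10H12

C10H12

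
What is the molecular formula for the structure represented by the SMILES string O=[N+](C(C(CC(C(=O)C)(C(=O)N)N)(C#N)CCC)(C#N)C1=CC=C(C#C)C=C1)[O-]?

Heavy atoms from the SMILES: 20 C, 5 N, 4 O.
Implicit hydrogens by atom environment:
  8 × C: no H
  4 × C (aromatic): 1 H each → 4
  3 × C: 2 H each → 6
  3 × O: no H
  2 × C: 3 H each → 6
  2 × C (aromatic): no H
  2 × N: 2 H each → 4
  2 × N: no H
  1 × C: 1 H
  1 × N (charge +1): no H
  1 × O (charge -1): no H
  Total hydrogens = 21.
Molecular formula: C20H21N5O4

C20H21N5O4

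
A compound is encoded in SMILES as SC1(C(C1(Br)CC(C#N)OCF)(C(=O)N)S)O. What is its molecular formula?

Heavy atoms from the SMILES: 1 Br, 8 C, 1 F, 2 N, 3 O, 2 S.
Implicit hydrogens by atom environment:
  5 × C: no H
  2 × C: 2 H each → 4
  2 × O: no H
  2 × S: 1 H each → 2
  1 × Br: no H
  1 × C: 1 H
  1 × F: no H
  1 × N: 2 H
  1 × N: no H
  1 × O: 1 H
  Total hydrogens = 10.
Molecular formula: C8H10BrFN2O3S2

C8H10BrFN2O3S2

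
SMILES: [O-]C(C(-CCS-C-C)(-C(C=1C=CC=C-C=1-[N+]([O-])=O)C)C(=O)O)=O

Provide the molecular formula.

Heavy atoms from the SMILES: 15 C, 1 N, 6 O, 1 S.
Implicit hydrogens by atom environment:
  4 × C (aromatic): 1 H each → 4
  3 × C: 2 H each → 6
  3 × C: no H
  3 × O: no H
  2 × C: 3 H each → 6
  2 × C (aromatic): no H
  2 × O (charge -1): no H
  1 × C: 1 H
  1 × N (charge +1): no H
  1 × O: 1 H
  1 × S: no H
  Total hydrogens = 18.
Net charge -1.
Molecular formula: C15H18NO6S-

C15H18NO6S-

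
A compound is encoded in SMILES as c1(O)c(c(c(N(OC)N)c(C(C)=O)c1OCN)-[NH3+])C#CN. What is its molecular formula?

Heavy atoms from the SMILES: 12 C, 5 N, 4 O.
Implicit hydrogens by atom environment:
  6 × C (aromatic): no H
  3 × C: no H
  3 × N: 2 H each → 6
  3 × O: no H
  2 × C: 3 H each → 6
  1 × C: 2 H
  1 × N (charge +1): 3 H
  1 × N: no H
  1 × O: 1 H
  Total hydrogens = 18.
Net charge +1.
Molecular formula: C12H18N5O4+

C12H18N5O4+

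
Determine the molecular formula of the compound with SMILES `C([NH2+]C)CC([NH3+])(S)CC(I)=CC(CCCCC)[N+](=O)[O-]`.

Heavy atoms from the SMILES: 13 C, 1 I, 3 N, 2 O, 1 S.
Implicit hydrogens by atom environment:
  7 × C: 2 H each → 14
  2 × C: 3 H each → 6
  2 × C: 1 H each → 2
  2 × C: no H
  1 × I: no H
  1 × N (charge +1): 3 H
  1 × N (charge +1): 2 H
  1 × N (charge +1): no H
  1 × O: no H
  1 × O (charge -1): no H
  1 × S: 1 H
  Total hydrogens = 28.
Net charge +2.
Molecular formula: [C13H28IN3O2S]2+

[C13H28IN3O2S]2+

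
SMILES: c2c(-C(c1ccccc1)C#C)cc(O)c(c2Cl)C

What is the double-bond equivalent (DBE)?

Molecular formula from the SMILES: C16H13ClO.
DoU = (2C + 2 + N − H − X)/2 = (2·16 + 2 + 0 − 13 − 1)/2 = 20/2 = 10.
(Structurally: 2 ring(s) + 8 π bond(s) = 10.)

10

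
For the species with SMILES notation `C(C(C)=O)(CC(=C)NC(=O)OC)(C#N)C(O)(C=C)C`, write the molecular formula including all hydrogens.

C13H18N2O4

Heavy atoms from the SMILES: 13 C, 2 N, 4 O.
Implicit hydrogens by atom environment:
  6 × C: no H
  3 × C: 3 H each → 9
  3 × C: 2 H each → 6
  3 × O: no H
  1 × C: 1 H
  1 × N: 1 H
  1 × N: no H
  1 × O: 1 H
  Total hydrogens = 18.
Molecular formula: C13H18N2O4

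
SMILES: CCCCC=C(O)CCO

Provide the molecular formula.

C8H16O2

Heavy atoms from the SMILES: 8 C, 2 O.
Implicit hydrogens by atom environment:
  5 × C: 2 H each → 10
  2 × O: 1 H each → 2
  1 × C: 3 H
  1 × C: 1 H
  1 × C: no H
  Total hydrogens = 16.
Molecular formula: C8H16O2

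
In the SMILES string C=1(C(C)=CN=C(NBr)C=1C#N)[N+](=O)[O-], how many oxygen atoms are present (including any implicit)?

The symbol for oxygen appears 2 times in the SMILES.

2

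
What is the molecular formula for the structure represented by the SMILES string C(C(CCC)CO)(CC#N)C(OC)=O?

C10H17NO3

Heavy atoms from the SMILES: 10 C, 1 N, 3 O.
Implicit hydrogens by atom environment:
  4 × C: 2 H each → 8
  2 × C: 3 H each → 6
  2 × C: 1 H each → 2
  2 × C: no H
  2 × O: no H
  1 × N: no H
  1 × O: 1 H
  Total hydrogens = 17.
Molecular formula: C10H17NO3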